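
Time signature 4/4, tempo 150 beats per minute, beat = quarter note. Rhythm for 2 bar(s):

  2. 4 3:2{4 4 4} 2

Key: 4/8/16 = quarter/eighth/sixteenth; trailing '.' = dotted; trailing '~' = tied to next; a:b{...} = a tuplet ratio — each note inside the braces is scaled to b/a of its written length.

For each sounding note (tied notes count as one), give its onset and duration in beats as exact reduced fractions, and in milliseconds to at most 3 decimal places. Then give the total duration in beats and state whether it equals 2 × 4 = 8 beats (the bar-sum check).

1) 0.0ms=0b +1200.0ms=3b
2) 1200.0ms=3b +400.0ms=1b
3) 1600.0ms=4b +266.667ms=2/3b
4) 1866.667ms=14/3b +266.667ms=2/3b
5) 2133.333ms=16/3b +266.667ms=2/3b
6) 2400.0ms=6b +800.0ms=2b
Σ=8b of 8 (150bpm 4/4) — PASS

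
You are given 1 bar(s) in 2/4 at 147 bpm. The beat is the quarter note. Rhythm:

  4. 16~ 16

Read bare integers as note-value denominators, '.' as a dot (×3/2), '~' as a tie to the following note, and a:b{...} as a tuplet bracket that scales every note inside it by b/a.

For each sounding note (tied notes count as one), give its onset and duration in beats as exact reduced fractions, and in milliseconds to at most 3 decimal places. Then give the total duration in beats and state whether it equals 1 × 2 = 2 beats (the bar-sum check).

1) 0.0ms=0b +612.245ms=3/2b
2) 612.245ms=3/2b +204.082ms=1/2b
Σ=2b of 2 (147bpm 2/4) — PASS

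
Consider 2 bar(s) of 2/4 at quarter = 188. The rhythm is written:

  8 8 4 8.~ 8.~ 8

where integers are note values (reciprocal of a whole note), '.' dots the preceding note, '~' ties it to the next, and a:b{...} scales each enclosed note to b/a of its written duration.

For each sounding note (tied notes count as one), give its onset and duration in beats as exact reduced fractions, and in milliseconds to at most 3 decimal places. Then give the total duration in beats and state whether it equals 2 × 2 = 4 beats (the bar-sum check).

1) 0.0ms=0b +159.574ms=1/2b
2) 159.574ms=1/2b +159.574ms=1/2b
3) 319.149ms=1b +319.149ms=1b
4) 638.298ms=2b +638.298ms=2b
Σ=4b of 4 (188bpm 2/4) — PASS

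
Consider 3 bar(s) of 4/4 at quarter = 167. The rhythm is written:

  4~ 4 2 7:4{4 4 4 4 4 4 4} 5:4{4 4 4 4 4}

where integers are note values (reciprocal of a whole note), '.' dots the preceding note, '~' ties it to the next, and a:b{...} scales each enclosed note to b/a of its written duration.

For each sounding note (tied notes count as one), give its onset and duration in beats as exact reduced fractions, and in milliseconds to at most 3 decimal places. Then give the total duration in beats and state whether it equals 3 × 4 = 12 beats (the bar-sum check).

1) 0.0ms=0b +718.563ms=2b
2) 718.563ms=2b +718.563ms=2b
3) 1437.126ms=4b +205.304ms=4/7b
4) 1642.429ms=32/7b +205.304ms=4/7b
5) 1847.733ms=36/7b +205.304ms=4/7b
6) 2053.037ms=40/7b +205.304ms=4/7b
7) 2258.34ms=44/7b +205.304ms=4/7b
8) 2463.644ms=48/7b +205.304ms=4/7b
9) 2668.948ms=52/7b +205.304ms=4/7b
10) 2874.251ms=8b +287.425ms=4/5b
11) 3161.677ms=44/5b +287.425ms=4/5b
12) 3449.102ms=48/5b +287.425ms=4/5b
13) 3736.527ms=52/5b +287.425ms=4/5b
14) 4023.952ms=56/5b +287.425ms=4/5b
Σ=12b of 12 (167bpm 4/4) — PASS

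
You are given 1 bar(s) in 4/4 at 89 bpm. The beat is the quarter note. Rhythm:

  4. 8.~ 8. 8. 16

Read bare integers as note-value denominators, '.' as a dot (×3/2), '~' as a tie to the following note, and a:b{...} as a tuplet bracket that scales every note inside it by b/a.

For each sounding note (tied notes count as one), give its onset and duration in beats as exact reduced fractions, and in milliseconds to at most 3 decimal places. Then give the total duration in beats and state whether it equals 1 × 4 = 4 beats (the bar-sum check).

1) 0.0ms=0b +1011.236ms=3/2b
2) 1011.236ms=3/2b +1011.236ms=3/2b
3) 2022.472ms=3b +505.618ms=3/4b
4) 2528.09ms=15/4b +168.539ms=1/4b
Σ=4b of 4 (89bpm 4/4) — PASS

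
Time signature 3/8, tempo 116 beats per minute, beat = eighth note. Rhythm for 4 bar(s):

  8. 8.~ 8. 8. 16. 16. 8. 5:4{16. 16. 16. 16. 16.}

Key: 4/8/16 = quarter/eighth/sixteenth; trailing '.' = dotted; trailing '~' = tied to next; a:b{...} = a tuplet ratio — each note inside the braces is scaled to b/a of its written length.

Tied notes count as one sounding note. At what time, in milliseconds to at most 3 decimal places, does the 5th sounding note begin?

1. 0.0ms @ 0 + 775.862ms (3/2)
2. 775.862ms @ 3/2 + 1551.724ms (3)
3. 2327.586ms @ 9/2 + 775.862ms (3/2)
4. 3103.448ms @ 6 + 387.931ms (3/4)
5. 3491.379ms @ 27/4 + 387.931ms (3/4)
6. 3879.31ms @ 15/2 + 775.862ms (3/2)
7. 4655.172ms @ 9 + 310.345ms (3/5)
8. 4965.517ms @ 48/5 + 310.345ms (3/5)
9. 5275.862ms @ 51/5 + 310.345ms (3/5)
10. 5586.207ms @ 54/5 + 310.345ms (3/5)
11. 5896.552ms @ 57/5 + 310.345ms (3/5)

note 5 onset = 27/4b = 3491.379ms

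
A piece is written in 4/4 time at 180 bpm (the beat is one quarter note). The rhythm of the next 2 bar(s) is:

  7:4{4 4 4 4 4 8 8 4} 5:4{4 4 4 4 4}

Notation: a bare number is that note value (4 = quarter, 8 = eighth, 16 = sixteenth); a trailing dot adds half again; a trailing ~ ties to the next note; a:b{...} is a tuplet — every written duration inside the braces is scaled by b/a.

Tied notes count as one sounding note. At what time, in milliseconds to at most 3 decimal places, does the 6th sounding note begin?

1. 0.0ms @ 0 + 190.476ms (4/7)
2. 190.476ms @ 4/7 + 190.476ms (4/7)
3. 380.952ms @ 8/7 + 190.476ms (4/7)
4. 571.429ms @ 12/7 + 190.476ms (4/7)
5. 761.905ms @ 16/7 + 190.476ms (4/7)
6. 952.381ms @ 20/7 + 95.238ms (2/7)
7. 1047.619ms @ 22/7 + 95.238ms (2/7)
8. 1142.857ms @ 24/7 + 190.476ms (4/7)
9. 1333.333ms @ 4 + 266.667ms (4/5)
10. 1600.0ms @ 24/5 + 266.667ms (4/5)
11. 1866.667ms @ 28/5 + 266.667ms (4/5)
12. 2133.333ms @ 32/5 + 266.667ms (4/5)
13. 2400.0ms @ 36/5 + 266.667ms (4/5)

note 6 onset = 20/7b = 952.381ms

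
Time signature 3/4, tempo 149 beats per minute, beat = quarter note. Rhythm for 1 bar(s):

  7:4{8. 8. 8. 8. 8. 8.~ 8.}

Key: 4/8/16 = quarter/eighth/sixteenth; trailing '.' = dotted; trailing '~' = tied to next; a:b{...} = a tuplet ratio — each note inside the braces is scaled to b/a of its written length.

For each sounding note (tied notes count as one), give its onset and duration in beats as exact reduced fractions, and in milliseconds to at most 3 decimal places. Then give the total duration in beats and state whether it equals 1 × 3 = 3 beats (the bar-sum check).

1) 0.0ms=0b +172.579ms=3/7b
2) 172.579ms=3/7b +172.579ms=3/7b
3) 345.158ms=6/7b +172.579ms=3/7b
4) 517.737ms=9/7b +172.579ms=3/7b
5) 690.316ms=12/7b +172.579ms=3/7b
6) 862.895ms=15/7b +345.158ms=6/7b
Σ=3b of 3 (149bpm 3/4) — PASS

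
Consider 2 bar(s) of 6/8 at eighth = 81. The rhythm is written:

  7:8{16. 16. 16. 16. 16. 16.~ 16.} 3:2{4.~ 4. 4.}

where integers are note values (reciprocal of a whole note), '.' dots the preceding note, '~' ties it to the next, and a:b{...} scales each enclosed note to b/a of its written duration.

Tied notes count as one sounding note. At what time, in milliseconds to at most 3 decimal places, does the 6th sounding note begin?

1. 0.0ms @ 0 + 634.921ms (6/7)
2. 634.921ms @ 6/7 + 634.921ms (6/7)
3. 1269.841ms @ 12/7 + 634.921ms (6/7)
4. 1904.762ms @ 18/7 + 634.921ms (6/7)
5. 2539.683ms @ 24/7 + 634.921ms (6/7)
6. 3174.603ms @ 30/7 + 1269.841ms (12/7)
7. 4444.444ms @ 6 + 2962.963ms (4)
8. 7407.407ms @ 10 + 1481.481ms (2)

note 6 onset = 30/7b = 3174.603ms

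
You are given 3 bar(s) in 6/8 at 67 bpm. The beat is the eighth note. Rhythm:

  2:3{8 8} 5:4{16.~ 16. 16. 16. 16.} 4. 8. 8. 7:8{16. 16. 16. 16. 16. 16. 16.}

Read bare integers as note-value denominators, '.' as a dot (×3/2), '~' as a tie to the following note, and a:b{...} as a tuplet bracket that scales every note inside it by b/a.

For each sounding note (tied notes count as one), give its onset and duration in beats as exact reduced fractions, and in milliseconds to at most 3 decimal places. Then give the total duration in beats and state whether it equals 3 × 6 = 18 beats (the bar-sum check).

1) 0.0ms=0b +1343.284ms=3/2b
2) 1343.284ms=3/2b +1343.284ms=3/2b
3) 2686.567ms=3b +1074.627ms=6/5b
4) 3761.194ms=21/5b +537.313ms=3/5b
5) 4298.507ms=24/5b +537.313ms=3/5b
6) 4835.821ms=27/5b +537.313ms=3/5b
7) 5373.134ms=6b +2686.567ms=3b
8) 8059.701ms=9b +1343.284ms=3/2b
9) 9402.985ms=21/2b +1343.284ms=3/2b
10) 10746.269ms=12b +767.591ms=6/7b
11) 11513.859ms=90/7b +767.591ms=6/7b
12) 12281.45ms=96/7b +767.591ms=6/7b
13) 13049.041ms=102/7b +767.591ms=6/7b
14) 13816.631ms=108/7b +767.591ms=6/7b
15) 14584.222ms=114/7b +767.591ms=6/7b
16) 15351.812ms=120/7b +767.591ms=6/7b
Σ=18b of 18 (67bpm 6/8) — PASS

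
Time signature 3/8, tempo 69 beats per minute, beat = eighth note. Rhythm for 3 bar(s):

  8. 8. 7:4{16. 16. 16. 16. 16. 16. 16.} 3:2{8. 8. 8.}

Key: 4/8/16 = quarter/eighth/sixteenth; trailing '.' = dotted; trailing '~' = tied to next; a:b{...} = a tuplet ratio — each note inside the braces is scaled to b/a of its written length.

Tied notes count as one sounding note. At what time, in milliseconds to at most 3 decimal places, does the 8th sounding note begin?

note 8 onset = 36/7b = 4472.05ms

1. 0.0ms @ 0 + 1304.348ms (3/2)
2. 1304.348ms @ 3/2 + 1304.348ms (3/2)
3. 2608.696ms @ 3 + 372.671ms (3/7)
4. 2981.366ms @ 24/7 + 372.671ms (3/7)
5. 3354.037ms @ 27/7 + 372.671ms (3/7)
6. 3726.708ms @ 30/7 + 372.671ms (3/7)
7. 4099.379ms @ 33/7 + 372.671ms (3/7)
8. 4472.05ms @ 36/7 + 372.671ms (3/7)
9. 4844.72ms @ 39/7 + 372.671ms (3/7)
10. 5217.391ms @ 6 + 869.565ms (1)
11. 6086.957ms @ 7 + 869.565ms (1)
12. 6956.522ms @ 8 + 869.565ms (1)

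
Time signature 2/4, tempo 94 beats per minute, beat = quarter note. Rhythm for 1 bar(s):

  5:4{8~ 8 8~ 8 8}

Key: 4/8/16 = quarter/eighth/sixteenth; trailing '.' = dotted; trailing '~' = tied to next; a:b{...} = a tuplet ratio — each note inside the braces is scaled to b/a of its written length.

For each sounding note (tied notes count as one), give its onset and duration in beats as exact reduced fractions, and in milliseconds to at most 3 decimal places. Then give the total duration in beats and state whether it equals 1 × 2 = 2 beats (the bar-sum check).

1) 0.0ms=0b +510.638ms=4/5b
2) 510.638ms=4/5b +510.638ms=4/5b
3) 1021.277ms=8/5b +255.319ms=2/5b
Σ=2b of 2 (94bpm 2/4) — PASS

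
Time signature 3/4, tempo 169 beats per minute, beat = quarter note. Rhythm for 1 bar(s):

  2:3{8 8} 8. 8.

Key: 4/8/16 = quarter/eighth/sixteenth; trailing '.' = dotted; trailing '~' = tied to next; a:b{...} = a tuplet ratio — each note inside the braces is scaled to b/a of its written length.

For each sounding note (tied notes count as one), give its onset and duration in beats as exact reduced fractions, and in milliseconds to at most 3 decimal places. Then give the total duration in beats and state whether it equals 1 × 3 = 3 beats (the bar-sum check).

1) 0.0ms=0b +266.272ms=3/4b
2) 266.272ms=3/4b +266.272ms=3/4b
3) 532.544ms=3/2b +266.272ms=3/4b
4) 798.817ms=9/4b +266.272ms=3/4b
Σ=3b of 3 (169bpm 3/4) — PASS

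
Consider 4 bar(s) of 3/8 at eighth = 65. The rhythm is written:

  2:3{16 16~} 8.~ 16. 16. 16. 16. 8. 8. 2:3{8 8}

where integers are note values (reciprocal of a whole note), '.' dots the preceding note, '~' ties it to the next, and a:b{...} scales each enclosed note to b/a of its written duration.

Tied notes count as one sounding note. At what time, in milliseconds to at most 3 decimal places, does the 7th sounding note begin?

note 7 onset = 15/2b = 6923.077ms

1. 0.0ms @ 0 + 692.308ms (3/4)
2. 692.308ms @ 3/4 + 2769.231ms (3)
3. 3461.538ms @ 15/4 + 692.308ms (3/4)
4. 4153.846ms @ 9/2 + 692.308ms (3/4)
5. 4846.154ms @ 21/4 + 692.308ms (3/4)
6. 5538.462ms @ 6 + 1384.615ms (3/2)
7. 6923.077ms @ 15/2 + 1384.615ms (3/2)
8. 8307.692ms @ 9 + 1384.615ms (3/2)
9. 9692.308ms @ 21/2 + 1384.615ms (3/2)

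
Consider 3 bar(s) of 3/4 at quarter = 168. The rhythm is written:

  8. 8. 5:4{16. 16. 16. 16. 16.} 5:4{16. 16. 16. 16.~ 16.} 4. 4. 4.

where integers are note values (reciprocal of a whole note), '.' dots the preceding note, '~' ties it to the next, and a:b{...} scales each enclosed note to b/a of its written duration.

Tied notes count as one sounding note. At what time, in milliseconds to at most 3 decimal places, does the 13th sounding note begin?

1. 0.0ms @ 0 + 267.857ms (3/4)
2. 267.857ms @ 3/4 + 267.857ms (3/4)
3. 535.714ms @ 3/2 + 107.143ms (3/10)
4. 642.857ms @ 9/5 + 107.143ms (3/10)
5. 750.0ms @ 21/10 + 107.143ms (3/10)
6. 857.143ms @ 12/5 + 107.143ms (3/10)
7. 964.286ms @ 27/10 + 107.143ms (3/10)
8. 1071.429ms @ 3 + 107.143ms (3/10)
9. 1178.571ms @ 33/10 + 107.143ms (3/10)
10. 1285.714ms @ 18/5 + 107.143ms (3/10)
11. 1392.857ms @ 39/10 + 214.286ms (3/5)
12. 1607.143ms @ 9/2 + 535.714ms (3/2)
13. 2142.857ms @ 6 + 535.714ms (3/2)
14. 2678.571ms @ 15/2 + 535.714ms (3/2)

note 13 onset = 6b = 2142.857ms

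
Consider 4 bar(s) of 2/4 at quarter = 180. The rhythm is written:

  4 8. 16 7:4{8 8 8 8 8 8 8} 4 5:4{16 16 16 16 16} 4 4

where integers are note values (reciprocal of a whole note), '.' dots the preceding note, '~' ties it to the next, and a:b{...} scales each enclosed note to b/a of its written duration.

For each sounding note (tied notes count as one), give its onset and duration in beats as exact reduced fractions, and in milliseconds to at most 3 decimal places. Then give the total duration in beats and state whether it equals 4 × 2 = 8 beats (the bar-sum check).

1) 0.0ms=0b +333.333ms=1b
2) 333.333ms=1b +250.0ms=3/4b
3) 583.333ms=7/4b +83.333ms=1/4b
4) 666.667ms=2b +95.238ms=2/7b
5) 761.905ms=16/7b +95.238ms=2/7b
6) 857.143ms=18/7b +95.238ms=2/7b
7) 952.381ms=20/7b +95.238ms=2/7b
8) 1047.619ms=22/7b +95.238ms=2/7b
9) 1142.857ms=24/7b +95.238ms=2/7b
10) 1238.095ms=26/7b +95.238ms=2/7b
11) 1333.333ms=4b +333.333ms=1b
12) 1666.667ms=5b +66.667ms=1/5b
13) 1733.333ms=26/5b +66.667ms=1/5b
14) 1800.0ms=27/5b +66.667ms=1/5b
15) 1866.667ms=28/5b +66.667ms=1/5b
16) 1933.333ms=29/5b +66.667ms=1/5b
17) 2000.0ms=6b +333.333ms=1b
18) 2333.333ms=7b +333.333ms=1b
Σ=8b of 8 (180bpm 2/4) — PASS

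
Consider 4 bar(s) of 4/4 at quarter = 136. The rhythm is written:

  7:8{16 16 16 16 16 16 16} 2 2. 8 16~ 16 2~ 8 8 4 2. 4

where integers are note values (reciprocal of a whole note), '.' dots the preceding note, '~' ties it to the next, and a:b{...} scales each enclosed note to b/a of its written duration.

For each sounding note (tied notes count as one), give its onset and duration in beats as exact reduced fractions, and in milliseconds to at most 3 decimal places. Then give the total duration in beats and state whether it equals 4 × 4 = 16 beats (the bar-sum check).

1) 0.0ms=0b +126.05ms=2/7b
2) 126.05ms=2/7b +126.05ms=2/7b
3) 252.101ms=4/7b +126.05ms=2/7b
4) 378.151ms=6/7b +126.05ms=2/7b
5) 504.202ms=8/7b +126.05ms=2/7b
6) 630.252ms=10/7b +126.05ms=2/7b
7) 756.303ms=12/7b +126.05ms=2/7b
8) 882.353ms=2b +882.353ms=2b
9) 1764.706ms=4b +1323.529ms=3b
10) 3088.235ms=7b +220.588ms=1/2b
11) 3308.824ms=15/2b +220.588ms=1/2b
12) 3529.412ms=8b +1102.941ms=5/2b
13) 4632.353ms=21/2b +220.588ms=1/2b
14) 4852.941ms=11b +441.176ms=1b
15) 5294.118ms=12b +1323.529ms=3b
16) 6617.647ms=15b +441.176ms=1b
Σ=16b of 16 (136bpm 4/4) — PASS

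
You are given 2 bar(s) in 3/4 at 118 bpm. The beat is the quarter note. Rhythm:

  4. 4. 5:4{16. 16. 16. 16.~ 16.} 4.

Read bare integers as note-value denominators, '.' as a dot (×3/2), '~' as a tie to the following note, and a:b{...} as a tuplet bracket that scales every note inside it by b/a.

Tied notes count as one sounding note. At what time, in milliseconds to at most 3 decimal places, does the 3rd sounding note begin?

note 3 onset = 3b = 1525.424ms

1. 0.0ms @ 0 + 762.712ms (3/2)
2. 762.712ms @ 3/2 + 762.712ms (3/2)
3. 1525.424ms @ 3 + 152.542ms (3/10)
4. 1677.966ms @ 33/10 + 152.542ms (3/10)
5. 1830.508ms @ 18/5 + 152.542ms (3/10)
6. 1983.051ms @ 39/10 + 305.085ms (3/5)
7. 2288.136ms @ 9/2 + 762.712ms (3/2)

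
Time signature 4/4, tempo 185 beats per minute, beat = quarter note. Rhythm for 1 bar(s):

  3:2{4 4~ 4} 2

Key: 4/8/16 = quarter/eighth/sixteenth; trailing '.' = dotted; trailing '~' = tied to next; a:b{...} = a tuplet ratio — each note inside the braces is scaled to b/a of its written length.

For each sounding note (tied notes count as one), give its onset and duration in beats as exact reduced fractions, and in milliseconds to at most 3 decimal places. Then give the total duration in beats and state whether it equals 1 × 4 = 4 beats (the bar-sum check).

1) 0.0ms=0b +216.216ms=2/3b
2) 216.216ms=2/3b +432.432ms=4/3b
3) 648.649ms=2b +648.649ms=2b
Σ=4b of 4 (185bpm 4/4) — PASS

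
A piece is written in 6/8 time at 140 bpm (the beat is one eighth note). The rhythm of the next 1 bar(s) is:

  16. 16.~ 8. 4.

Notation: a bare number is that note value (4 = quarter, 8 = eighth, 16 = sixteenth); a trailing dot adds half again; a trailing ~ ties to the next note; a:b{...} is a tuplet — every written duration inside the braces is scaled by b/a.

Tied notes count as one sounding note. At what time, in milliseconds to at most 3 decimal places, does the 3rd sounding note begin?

note 3 onset = 3b = 1285.714ms

1. 0.0ms @ 0 + 321.429ms (3/4)
2. 321.429ms @ 3/4 + 964.286ms (9/4)
3. 1285.714ms @ 3 + 1285.714ms (3)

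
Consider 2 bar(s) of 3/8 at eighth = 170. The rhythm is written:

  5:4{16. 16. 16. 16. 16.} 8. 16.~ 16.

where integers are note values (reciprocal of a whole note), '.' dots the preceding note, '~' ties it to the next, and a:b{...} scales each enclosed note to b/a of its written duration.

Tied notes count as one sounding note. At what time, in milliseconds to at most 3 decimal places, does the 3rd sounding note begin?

note 3 onset = 6/5b = 423.529ms

1. 0.0ms @ 0 + 211.765ms (3/5)
2. 211.765ms @ 3/5 + 211.765ms (3/5)
3. 423.529ms @ 6/5 + 211.765ms (3/5)
4. 635.294ms @ 9/5 + 211.765ms (3/5)
5. 847.059ms @ 12/5 + 211.765ms (3/5)
6. 1058.824ms @ 3 + 529.412ms (3/2)
7. 1588.235ms @ 9/2 + 529.412ms (3/2)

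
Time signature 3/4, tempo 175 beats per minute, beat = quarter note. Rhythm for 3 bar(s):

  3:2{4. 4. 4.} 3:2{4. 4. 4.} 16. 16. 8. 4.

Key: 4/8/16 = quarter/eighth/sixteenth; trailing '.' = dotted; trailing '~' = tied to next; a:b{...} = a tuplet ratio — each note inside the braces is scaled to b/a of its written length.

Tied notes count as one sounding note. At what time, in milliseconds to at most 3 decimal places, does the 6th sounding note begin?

note 6 onset = 5b = 1714.286ms

1. 0.0ms @ 0 + 342.857ms (1)
2. 342.857ms @ 1 + 342.857ms (1)
3. 685.714ms @ 2 + 342.857ms (1)
4. 1028.571ms @ 3 + 342.857ms (1)
5. 1371.429ms @ 4 + 342.857ms (1)
6. 1714.286ms @ 5 + 342.857ms (1)
7. 2057.143ms @ 6 + 128.571ms (3/8)
8. 2185.714ms @ 51/8 + 128.571ms (3/8)
9. 2314.286ms @ 27/4 + 257.143ms (3/4)
10. 2571.429ms @ 15/2 + 514.286ms (3/2)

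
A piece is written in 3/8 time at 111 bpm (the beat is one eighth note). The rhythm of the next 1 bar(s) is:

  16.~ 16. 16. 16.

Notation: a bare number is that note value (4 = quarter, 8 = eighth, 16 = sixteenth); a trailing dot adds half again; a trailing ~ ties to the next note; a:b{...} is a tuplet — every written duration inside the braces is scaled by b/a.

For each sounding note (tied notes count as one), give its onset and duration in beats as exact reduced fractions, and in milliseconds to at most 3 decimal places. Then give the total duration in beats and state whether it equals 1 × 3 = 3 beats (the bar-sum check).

1) 0.0ms=0b +810.811ms=3/2b
2) 810.811ms=3/2b +405.405ms=3/4b
3) 1216.216ms=9/4b +405.405ms=3/4b
Σ=3b of 3 (111bpm 3/8) — PASS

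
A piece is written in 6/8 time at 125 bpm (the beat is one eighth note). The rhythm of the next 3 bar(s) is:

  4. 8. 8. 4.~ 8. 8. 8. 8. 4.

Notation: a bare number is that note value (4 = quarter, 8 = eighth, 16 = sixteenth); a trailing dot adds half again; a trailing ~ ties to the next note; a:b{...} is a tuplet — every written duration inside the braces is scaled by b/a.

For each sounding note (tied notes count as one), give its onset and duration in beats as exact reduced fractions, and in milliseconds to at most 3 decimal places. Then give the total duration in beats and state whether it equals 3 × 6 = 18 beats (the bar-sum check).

1) 0.0ms=0b +1440.0ms=3b
2) 1440.0ms=3b +720.0ms=3/2b
3) 2160.0ms=9/2b +720.0ms=3/2b
4) 2880.0ms=6b +2160.0ms=9/2b
5) 5040.0ms=21/2b +720.0ms=3/2b
6) 5760.0ms=12b +720.0ms=3/2b
7) 6480.0ms=27/2b +720.0ms=3/2b
8) 7200.0ms=15b +1440.0ms=3b
Σ=18b of 18 (125bpm 6/8) — PASS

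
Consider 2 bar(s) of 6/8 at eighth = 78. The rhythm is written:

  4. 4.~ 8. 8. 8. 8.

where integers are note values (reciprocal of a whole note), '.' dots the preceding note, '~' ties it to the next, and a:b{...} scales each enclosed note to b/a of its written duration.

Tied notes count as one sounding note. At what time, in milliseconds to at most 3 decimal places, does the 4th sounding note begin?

1. 0.0ms @ 0 + 2307.692ms (3)
2. 2307.692ms @ 3 + 3461.538ms (9/2)
3. 5769.231ms @ 15/2 + 1153.846ms (3/2)
4. 6923.077ms @ 9 + 1153.846ms (3/2)
5. 8076.923ms @ 21/2 + 1153.846ms (3/2)

note 4 onset = 9b = 6923.077ms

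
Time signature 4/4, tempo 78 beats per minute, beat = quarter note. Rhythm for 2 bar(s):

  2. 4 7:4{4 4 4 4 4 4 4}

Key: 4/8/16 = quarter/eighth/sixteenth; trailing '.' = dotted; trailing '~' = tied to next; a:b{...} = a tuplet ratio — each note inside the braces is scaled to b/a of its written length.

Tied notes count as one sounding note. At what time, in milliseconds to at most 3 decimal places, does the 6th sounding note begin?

note 6 onset = 40/7b = 4395.604ms

1. 0.0ms @ 0 + 2307.692ms (3)
2. 2307.692ms @ 3 + 769.231ms (1)
3. 3076.923ms @ 4 + 439.56ms (4/7)
4. 3516.484ms @ 32/7 + 439.56ms (4/7)
5. 3956.044ms @ 36/7 + 439.56ms (4/7)
6. 4395.604ms @ 40/7 + 439.56ms (4/7)
7. 4835.165ms @ 44/7 + 439.56ms (4/7)
8. 5274.725ms @ 48/7 + 439.56ms (4/7)
9. 5714.286ms @ 52/7 + 439.56ms (4/7)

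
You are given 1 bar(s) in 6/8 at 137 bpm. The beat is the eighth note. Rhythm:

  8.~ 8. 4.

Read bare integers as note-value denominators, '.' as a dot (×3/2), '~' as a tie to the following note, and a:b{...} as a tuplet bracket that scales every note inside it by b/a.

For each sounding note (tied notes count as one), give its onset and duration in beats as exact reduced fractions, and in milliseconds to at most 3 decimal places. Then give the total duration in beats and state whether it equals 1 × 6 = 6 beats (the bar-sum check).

1) 0.0ms=0b +1313.869ms=3b
2) 1313.869ms=3b +1313.869ms=3b
Σ=6b of 6 (137bpm 6/8) — PASS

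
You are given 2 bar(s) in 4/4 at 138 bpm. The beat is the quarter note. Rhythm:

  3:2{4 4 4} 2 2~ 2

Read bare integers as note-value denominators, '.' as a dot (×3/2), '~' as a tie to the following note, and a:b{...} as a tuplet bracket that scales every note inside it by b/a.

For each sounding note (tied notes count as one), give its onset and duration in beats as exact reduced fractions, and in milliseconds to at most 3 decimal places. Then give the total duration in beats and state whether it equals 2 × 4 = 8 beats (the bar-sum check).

1) 0.0ms=0b +289.855ms=2/3b
2) 289.855ms=2/3b +289.855ms=2/3b
3) 579.71ms=4/3b +289.855ms=2/3b
4) 869.565ms=2b +869.565ms=2b
5) 1739.13ms=4b +1739.13ms=4b
Σ=8b of 8 (138bpm 4/4) — PASS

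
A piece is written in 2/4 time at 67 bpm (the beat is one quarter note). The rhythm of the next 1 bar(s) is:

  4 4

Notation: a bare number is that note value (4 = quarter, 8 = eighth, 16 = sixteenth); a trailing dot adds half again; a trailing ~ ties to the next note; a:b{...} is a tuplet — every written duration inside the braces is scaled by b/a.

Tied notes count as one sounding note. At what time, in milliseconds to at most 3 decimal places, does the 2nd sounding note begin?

1. 0.0ms @ 0 + 895.522ms (1)
2. 895.522ms @ 1 + 895.522ms (1)

note 2 onset = 1b = 895.522ms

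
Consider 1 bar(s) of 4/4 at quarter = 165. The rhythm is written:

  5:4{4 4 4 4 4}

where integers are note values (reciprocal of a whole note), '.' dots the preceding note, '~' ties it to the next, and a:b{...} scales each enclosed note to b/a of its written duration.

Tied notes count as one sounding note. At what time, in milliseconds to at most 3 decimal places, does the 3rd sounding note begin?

1. 0.0ms @ 0 + 290.909ms (4/5)
2. 290.909ms @ 4/5 + 290.909ms (4/5)
3. 581.818ms @ 8/5 + 290.909ms (4/5)
4. 872.727ms @ 12/5 + 290.909ms (4/5)
5. 1163.636ms @ 16/5 + 290.909ms (4/5)

note 3 onset = 8/5b = 581.818ms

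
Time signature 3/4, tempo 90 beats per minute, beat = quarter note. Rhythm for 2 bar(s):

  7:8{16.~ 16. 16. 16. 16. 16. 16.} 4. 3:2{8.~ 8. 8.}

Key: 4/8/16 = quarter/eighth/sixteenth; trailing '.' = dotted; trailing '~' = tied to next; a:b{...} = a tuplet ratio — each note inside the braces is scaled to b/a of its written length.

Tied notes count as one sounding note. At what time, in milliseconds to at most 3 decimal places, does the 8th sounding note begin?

1. 0.0ms @ 0 + 571.429ms (6/7)
2. 571.429ms @ 6/7 + 285.714ms (3/7)
3. 857.143ms @ 9/7 + 285.714ms (3/7)
4. 1142.857ms @ 12/7 + 285.714ms (3/7)
5. 1428.571ms @ 15/7 + 285.714ms (3/7)
6. 1714.286ms @ 18/7 + 285.714ms (3/7)
7. 2000.0ms @ 3 + 1000.0ms (3/2)
8. 3000.0ms @ 9/2 + 666.667ms (1)
9. 3666.667ms @ 11/2 + 333.333ms (1/2)

note 8 onset = 9/2b = 3000.0ms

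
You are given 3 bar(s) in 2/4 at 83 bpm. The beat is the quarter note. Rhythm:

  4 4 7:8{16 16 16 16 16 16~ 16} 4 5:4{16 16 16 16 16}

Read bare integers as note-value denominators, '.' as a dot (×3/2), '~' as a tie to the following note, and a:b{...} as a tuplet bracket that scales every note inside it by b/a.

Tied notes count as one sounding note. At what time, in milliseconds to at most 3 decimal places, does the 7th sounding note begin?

note 7 onset = 22/7b = 2271.945ms

1. 0.0ms @ 0 + 722.892ms (1)
2. 722.892ms @ 1 + 722.892ms (1)
3. 1445.783ms @ 2 + 206.54ms (2/7)
4. 1652.324ms @ 16/7 + 206.54ms (2/7)
5. 1858.864ms @ 18/7 + 206.54ms (2/7)
6. 2065.404ms @ 20/7 + 206.54ms (2/7)
7. 2271.945ms @ 22/7 + 206.54ms (2/7)
8. 2478.485ms @ 24/7 + 413.081ms (4/7)
9. 2891.566ms @ 4 + 722.892ms (1)
10. 3614.458ms @ 5 + 144.578ms (1/5)
11. 3759.036ms @ 26/5 + 144.578ms (1/5)
12. 3903.614ms @ 27/5 + 144.578ms (1/5)
13. 4048.193ms @ 28/5 + 144.578ms (1/5)
14. 4192.771ms @ 29/5 + 144.578ms (1/5)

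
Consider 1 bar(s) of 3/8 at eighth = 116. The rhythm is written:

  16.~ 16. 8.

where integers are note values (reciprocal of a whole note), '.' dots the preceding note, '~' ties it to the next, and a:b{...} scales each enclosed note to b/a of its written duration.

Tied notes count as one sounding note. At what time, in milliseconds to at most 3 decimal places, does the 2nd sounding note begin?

note 2 onset = 3/2b = 775.862ms

1. 0.0ms @ 0 + 775.862ms (3/2)
2. 775.862ms @ 3/2 + 775.862ms (3/2)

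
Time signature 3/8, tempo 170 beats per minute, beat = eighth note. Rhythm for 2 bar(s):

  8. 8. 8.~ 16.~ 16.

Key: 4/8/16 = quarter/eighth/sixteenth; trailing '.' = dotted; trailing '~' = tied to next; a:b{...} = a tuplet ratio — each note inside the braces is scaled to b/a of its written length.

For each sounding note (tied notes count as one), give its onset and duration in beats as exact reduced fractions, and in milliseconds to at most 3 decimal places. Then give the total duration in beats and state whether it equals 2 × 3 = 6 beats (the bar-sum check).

1) 0.0ms=0b +529.412ms=3/2b
2) 529.412ms=3/2b +529.412ms=3/2b
3) 1058.824ms=3b +1058.824ms=3b
Σ=6b of 6 (170bpm 3/8) — PASS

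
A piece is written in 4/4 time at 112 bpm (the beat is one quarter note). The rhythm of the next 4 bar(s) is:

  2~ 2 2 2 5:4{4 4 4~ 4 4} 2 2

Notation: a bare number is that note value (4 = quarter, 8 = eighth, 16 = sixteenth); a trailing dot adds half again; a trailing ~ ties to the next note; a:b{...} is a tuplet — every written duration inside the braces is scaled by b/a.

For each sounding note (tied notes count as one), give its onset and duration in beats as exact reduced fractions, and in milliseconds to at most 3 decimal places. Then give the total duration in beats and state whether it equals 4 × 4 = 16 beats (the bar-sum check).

1) 0.0ms=0b +2142.857ms=4b
2) 2142.857ms=4b +1071.429ms=2b
3) 3214.286ms=6b +1071.429ms=2b
4) 4285.714ms=8b +428.571ms=4/5b
5) 4714.286ms=44/5b +428.571ms=4/5b
6) 5142.857ms=48/5b +857.143ms=8/5b
7) 6000.0ms=56/5b +428.571ms=4/5b
8) 6428.571ms=12b +1071.429ms=2b
9) 7500.0ms=14b +1071.429ms=2b
Σ=16b of 16 (112bpm 4/4) — PASS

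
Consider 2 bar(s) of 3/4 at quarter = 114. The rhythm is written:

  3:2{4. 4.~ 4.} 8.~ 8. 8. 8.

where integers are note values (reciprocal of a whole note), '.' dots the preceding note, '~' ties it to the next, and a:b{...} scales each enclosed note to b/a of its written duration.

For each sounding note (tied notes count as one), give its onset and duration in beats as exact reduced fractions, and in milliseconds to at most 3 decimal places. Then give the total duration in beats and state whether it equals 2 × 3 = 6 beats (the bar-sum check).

1) 0.0ms=0b +526.316ms=1b
2) 526.316ms=1b +1052.632ms=2b
3) 1578.947ms=3b +789.474ms=3/2b
4) 2368.421ms=9/2b +394.737ms=3/4b
5) 2763.158ms=21/4b +394.737ms=3/4b
Σ=6b of 6 (114bpm 3/4) — PASS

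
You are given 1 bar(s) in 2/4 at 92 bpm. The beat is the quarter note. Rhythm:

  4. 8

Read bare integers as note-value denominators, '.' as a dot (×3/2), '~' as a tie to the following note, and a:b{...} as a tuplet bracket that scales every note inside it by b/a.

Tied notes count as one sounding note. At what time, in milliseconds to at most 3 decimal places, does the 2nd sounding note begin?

1. 0.0ms @ 0 + 978.261ms (3/2)
2. 978.261ms @ 3/2 + 326.087ms (1/2)

note 2 onset = 3/2b = 978.261ms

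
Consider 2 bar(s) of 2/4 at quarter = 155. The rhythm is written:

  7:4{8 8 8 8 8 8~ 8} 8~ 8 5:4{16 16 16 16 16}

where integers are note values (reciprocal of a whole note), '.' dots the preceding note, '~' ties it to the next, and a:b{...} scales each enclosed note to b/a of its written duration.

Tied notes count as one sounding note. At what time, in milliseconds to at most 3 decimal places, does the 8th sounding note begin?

note 8 onset = 3b = 1161.29ms

1. 0.0ms @ 0 + 110.599ms (2/7)
2. 110.599ms @ 2/7 + 110.599ms (2/7)
3. 221.198ms @ 4/7 + 110.599ms (2/7)
4. 331.797ms @ 6/7 + 110.599ms (2/7)
5. 442.396ms @ 8/7 + 110.599ms (2/7)
6. 552.995ms @ 10/7 + 221.198ms (4/7)
7. 774.194ms @ 2 + 387.097ms (1)
8. 1161.29ms @ 3 + 77.419ms (1/5)
9. 1238.71ms @ 16/5 + 77.419ms (1/5)
10. 1316.129ms @ 17/5 + 77.419ms (1/5)
11. 1393.548ms @ 18/5 + 77.419ms (1/5)
12. 1470.968ms @ 19/5 + 77.419ms (1/5)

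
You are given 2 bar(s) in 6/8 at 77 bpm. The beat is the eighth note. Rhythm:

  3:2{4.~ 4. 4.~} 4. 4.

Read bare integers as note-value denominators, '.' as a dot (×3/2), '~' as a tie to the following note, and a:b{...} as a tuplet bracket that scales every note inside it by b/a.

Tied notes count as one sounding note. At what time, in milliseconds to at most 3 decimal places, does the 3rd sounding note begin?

1. 0.0ms @ 0 + 3116.883ms (4)
2. 3116.883ms @ 4 + 3896.104ms (5)
3. 7012.987ms @ 9 + 2337.662ms (3)

note 3 onset = 9b = 7012.987ms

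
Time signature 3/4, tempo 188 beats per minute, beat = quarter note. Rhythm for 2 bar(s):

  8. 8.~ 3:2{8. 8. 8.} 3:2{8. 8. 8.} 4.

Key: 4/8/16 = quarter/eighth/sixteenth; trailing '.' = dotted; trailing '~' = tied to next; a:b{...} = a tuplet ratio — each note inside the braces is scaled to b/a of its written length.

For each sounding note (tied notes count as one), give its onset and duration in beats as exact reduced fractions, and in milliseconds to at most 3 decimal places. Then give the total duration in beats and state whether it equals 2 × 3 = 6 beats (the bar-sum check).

1) 0.0ms=0b +239.362ms=3/4b
2) 239.362ms=3/4b +398.936ms=5/4b
3) 638.298ms=2b +159.574ms=1/2b
4) 797.872ms=5/2b +159.574ms=1/2b
5) 957.447ms=3b +159.574ms=1/2b
6) 1117.021ms=7/2b +159.574ms=1/2b
7) 1276.596ms=4b +159.574ms=1/2b
8) 1436.17ms=9/2b +478.723ms=3/2b
Σ=6b of 6 (188bpm 3/4) — PASS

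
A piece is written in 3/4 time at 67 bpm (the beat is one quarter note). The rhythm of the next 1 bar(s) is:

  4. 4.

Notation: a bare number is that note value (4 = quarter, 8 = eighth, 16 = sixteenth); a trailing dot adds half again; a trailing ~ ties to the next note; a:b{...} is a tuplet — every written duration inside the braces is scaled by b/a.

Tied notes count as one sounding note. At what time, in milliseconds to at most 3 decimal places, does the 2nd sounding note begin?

1. 0.0ms @ 0 + 1343.284ms (3/2)
2. 1343.284ms @ 3/2 + 1343.284ms (3/2)

note 2 onset = 3/2b = 1343.284ms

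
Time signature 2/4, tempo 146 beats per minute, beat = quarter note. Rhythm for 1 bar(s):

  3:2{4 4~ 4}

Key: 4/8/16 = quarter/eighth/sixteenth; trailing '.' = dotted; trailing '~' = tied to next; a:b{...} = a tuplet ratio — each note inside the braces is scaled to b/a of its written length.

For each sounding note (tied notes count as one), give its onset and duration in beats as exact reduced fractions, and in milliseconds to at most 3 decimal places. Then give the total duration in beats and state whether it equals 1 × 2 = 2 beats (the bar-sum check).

1) 0.0ms=0b +273.973ms=2/3b
2) 273.973ms=2/3b +547.945ms=4/3b
Σ=2b of 2 (146bpm 2/4) — PASS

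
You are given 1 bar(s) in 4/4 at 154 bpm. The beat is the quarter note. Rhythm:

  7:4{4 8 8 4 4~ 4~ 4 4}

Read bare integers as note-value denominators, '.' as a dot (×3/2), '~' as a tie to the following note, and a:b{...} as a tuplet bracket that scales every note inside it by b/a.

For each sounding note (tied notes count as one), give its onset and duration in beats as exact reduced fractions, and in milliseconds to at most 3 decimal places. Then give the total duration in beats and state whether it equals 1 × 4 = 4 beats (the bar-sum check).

1) 0.0ms=0b +222.635ms=4/7b
2) 222.635ms=4/7b +111.317ms=2/7b
3) 333.952ms=6/7b +111.317ms=2/7b
4) 445.269ms=8/7b +222.635ms=4/7b
5) 667.904ms=12/7b +667.904ms=12/7b
6) 1335.807ms=24/7b +222.635ms=4/7b
Σ=4b of 4 (154bpm 4/4) — PASS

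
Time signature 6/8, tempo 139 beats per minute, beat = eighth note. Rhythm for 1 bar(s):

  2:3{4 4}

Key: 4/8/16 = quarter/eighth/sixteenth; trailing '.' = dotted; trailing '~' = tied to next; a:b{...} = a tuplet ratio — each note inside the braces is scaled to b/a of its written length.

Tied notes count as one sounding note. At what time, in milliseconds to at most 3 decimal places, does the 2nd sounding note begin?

1. 0.0ms @ 0 + 1294.964ms (3)
2. 1294.964ms @ 3 + 1294.964ms (3)

note 2 onset = 3b = 1294.964ms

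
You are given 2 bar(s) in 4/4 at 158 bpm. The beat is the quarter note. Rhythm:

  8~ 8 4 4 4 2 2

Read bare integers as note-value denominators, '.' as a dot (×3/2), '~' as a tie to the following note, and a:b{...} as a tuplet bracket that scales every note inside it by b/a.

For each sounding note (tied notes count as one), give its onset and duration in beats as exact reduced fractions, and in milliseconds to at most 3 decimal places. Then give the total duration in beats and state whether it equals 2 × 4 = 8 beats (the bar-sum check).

1) 0.0ms=0b +379.747ms=1b
2) 379.747ms=1b +379.747ms=1b
3) 759.494ms=2b +379.747ms=1b
4) 1139.241ms=3b +379.747ms=1b
5) 1518.987ms=4b +759.494ms=2b
6) 2278.481ms=6b +759.494ms=2b
Σ=8b of 8 (158bpm 4/4) — PASS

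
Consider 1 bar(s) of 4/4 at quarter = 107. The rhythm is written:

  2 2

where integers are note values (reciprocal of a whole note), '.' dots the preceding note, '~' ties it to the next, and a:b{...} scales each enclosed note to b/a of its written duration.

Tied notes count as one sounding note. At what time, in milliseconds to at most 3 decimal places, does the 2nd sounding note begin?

1. 0.0ms @ 0 + 1121.495ms (2)
2. 1121.495ms @ 2 + 1121.495ms (2)

note 2 onset = 2b = 1121.495ms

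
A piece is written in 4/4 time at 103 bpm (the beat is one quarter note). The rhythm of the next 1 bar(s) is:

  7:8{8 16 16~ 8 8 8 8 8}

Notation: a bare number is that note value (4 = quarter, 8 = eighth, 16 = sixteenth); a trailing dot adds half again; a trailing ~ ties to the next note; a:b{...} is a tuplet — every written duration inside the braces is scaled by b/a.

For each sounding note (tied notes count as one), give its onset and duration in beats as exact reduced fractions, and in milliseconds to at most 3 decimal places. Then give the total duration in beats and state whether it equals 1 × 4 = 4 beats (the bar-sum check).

1) 0.0ms=0b +332.871ms=4/7b
2) 332.871ms=4/7b +166.436ms=2/7b
3) 499.307ms=6/7b +499.307ms=6/7b
4) 998.613ms=12/7b +332.871ms=4/7b
5) 1331.484ms=16/7b +332.871ms=4/7b
6) 1664.355ms=20/7b +332.871ms=4/7b
7) 1997.226ms=24/7b +332.871ms=4/7b
Σ=4b of 4 (103bpm 4/4) — PASS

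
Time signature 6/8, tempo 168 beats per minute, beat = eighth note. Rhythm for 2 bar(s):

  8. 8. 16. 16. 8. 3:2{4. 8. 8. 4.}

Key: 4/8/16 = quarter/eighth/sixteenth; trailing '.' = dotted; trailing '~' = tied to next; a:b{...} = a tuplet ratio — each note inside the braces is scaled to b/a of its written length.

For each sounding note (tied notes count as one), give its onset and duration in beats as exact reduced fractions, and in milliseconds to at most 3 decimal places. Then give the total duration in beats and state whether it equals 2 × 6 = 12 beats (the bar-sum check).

1) 0.0ms=0b +535.714ms=3/2b
2) 535.714ms=3/2b +535.714ms=3/2b
3) 1071.429ms=3b +267.857ms=3/4b
4) 1339.286ms=15/4b +267.857ms=3/4b
5) 1607.143ms=9/2b +535.714ms=3/2b
6) 2142.857ms=6b +714.286ms=2b
7) 2857.143ms=8b +357.143ms=1b
8) 3214.286ms=9b +357.143ms=1b
9) 3571.429ms=10b +714.286ms=2b
Σ=12b of 12 (168bpm 6/8) — PASS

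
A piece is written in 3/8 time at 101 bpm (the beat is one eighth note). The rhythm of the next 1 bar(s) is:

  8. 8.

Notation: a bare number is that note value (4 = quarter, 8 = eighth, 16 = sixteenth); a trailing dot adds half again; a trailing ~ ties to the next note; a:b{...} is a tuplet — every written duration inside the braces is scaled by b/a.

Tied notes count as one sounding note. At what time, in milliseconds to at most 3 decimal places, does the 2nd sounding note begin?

note 2 onset = 3/2b = 891.089ms

1. 0.0ms @ 0 + 891.089ms (3/2)
2. 891.089ms @ 3/2 + 891.089ms (3/2)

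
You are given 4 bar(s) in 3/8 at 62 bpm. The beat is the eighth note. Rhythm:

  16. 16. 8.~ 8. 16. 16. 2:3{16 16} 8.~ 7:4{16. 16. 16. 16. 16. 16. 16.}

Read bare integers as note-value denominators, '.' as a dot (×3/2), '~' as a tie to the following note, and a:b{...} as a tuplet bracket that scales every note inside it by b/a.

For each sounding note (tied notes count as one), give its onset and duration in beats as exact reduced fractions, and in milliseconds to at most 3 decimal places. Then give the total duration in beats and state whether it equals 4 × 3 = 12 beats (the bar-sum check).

1) 0.0ms=0b +725.806ms=3/4b
2) 725.806ms=3/4b +725.806ms=3/4b
3) 1451.613ms=3/2b +2903.226ms=3b
4) 4354.839ms=9/2b +725.806ms=3/4b
5) 5080.645ms=21/4b +725.806ms=3/4b
6) 5806.452ms=6b +725.806ms=3/4b
7) 6532.258ms=27/4b +725.806ms=3/4b
8) 7258.065ms=15/2b +1866.359ms=27/14b
9) 9124.424ms=66/7b +414.747ms=3/7b
10) 9539.171ms=69/7b +414.747ms=3/7b
11) 9953.917ms=72/7b +414.747ms=3/7b
12) 10368.664ms=75/7b +414.747ms=3/7b
13) 10783.41ms=78/7b +414.747ms=3/7b
14) 11198.157ms=81/7b +414.747ms=3/7b
Σ=12b of 12 (62bpm 3/8) — PASS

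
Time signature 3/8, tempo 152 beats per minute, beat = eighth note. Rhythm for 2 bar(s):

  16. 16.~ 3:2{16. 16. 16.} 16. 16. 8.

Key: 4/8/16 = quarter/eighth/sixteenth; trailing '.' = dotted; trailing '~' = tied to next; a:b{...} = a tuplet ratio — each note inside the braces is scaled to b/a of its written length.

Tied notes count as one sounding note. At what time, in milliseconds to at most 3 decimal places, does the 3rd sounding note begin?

1. 0.0ms @ 0 + 296.053ms (3/4)
2. 296.053ms @ 3/4 + 493.421ms (5/4)
3. 789.474ms @ 2 + 197.368ms (1/2)
4. 986.842ms @ 5/2 + 197.368ms (1/2)
5. 1184.211ms @ 3 + 296.053ms (3/4)
6. 1480.263ms @ 15/4 + 296.053ms (3/4)
7. 1776.316ms @ 9/2 + 592.105ms (3/2)

note 3 onset = 2b = 789.474ms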